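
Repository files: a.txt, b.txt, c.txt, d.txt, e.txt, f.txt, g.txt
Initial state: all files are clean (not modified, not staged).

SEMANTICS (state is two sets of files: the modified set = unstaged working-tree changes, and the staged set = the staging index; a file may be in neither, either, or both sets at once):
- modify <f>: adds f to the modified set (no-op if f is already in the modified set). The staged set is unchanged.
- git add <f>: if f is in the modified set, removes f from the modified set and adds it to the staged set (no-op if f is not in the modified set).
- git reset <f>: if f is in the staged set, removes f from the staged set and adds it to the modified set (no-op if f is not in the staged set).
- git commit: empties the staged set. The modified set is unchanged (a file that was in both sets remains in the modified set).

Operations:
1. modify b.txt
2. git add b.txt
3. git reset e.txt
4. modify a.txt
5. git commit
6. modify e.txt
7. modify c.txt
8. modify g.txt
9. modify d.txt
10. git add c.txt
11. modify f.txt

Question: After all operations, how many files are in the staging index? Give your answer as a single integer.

After op 1 (modify b.txt): modified={b.txt} staged={none}
After op 2 (git add b.txt): modified={none} staged={b.txt}
After op 3 (git reset e.txt): modified={none} staged={b.txt}
After op 4 (modify a.txt): modified={a.txt} staged={b.txt}
After op 5 (git commit): modified={a.txt} staged={none}
After op 6 (modify e.txt): modified={a.txt, e.txt} staged={none}
After op 7 (modify c.txt): modified={a.txt, c.txt, e.txt} staged={none}
After op 8 (modify g.txt): modified={a.txt, c.txt, e.txt, g.txt} staged={none}
After op 9 (modify d.txt): modified={a.txt, c.txt, d.txt, e.txt, g.txt} staged={none}
After op 10 (git add c.txt): modified={a.txt, d.txt, e.txt, g.txt} staged={c.txt}
After op 11 (modify f.txt): modified={a.txt, d.txt, e.txt, f.txt, g.txt} staged={c.txt}
Final staged set: {c.txt} -> count=1

Answer: 1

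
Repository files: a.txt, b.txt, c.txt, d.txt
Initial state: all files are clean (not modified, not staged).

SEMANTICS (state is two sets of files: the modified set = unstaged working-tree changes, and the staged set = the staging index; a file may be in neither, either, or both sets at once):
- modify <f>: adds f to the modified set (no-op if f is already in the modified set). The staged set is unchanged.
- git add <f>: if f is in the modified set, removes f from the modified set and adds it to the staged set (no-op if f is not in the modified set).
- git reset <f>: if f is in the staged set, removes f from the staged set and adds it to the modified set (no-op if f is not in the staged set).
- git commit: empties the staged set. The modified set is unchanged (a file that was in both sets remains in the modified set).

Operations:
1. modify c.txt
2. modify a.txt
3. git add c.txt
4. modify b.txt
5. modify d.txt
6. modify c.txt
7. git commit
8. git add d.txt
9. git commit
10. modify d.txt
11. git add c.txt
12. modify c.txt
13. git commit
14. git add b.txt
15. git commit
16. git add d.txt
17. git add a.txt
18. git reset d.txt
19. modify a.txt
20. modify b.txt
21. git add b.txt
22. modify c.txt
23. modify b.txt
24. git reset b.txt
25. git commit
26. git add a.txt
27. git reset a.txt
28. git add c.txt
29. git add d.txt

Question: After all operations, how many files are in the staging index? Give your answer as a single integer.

After op 1 (modify c.txt): modified={c.txt} staged={none}
After op 2 (modify a.txt): modified={a.txt, c.txt} staged={none}
After op 3 (git add c.txt): modified={a.txt} staged={c.txt}
After op 4 (modify b.txt): modified={a.txt, b.txt} staged={c.txt}
After op 5 (modify d.txt): modified={a.txt, b.txt, d.txt} staged={c.txt}
After op 6 (modify c.txt): modified={a.txt, b.txt, c.txt, d.txt} staged={c.txt}
After op 7 (git commit): modified={a.txt, b.txt, c.txt, d.txt} staged={none}
After op 8 (git add d.txt): modified={a.txt, b.txt, c.txt} staged={d.txt}
After op 9 (git commit): modified={a.txt, b.txt, c.txt} staged={none}
After op 10 (modify d.txt): modified={a.txt, b.txt, c.txt, d.txt} staged={none}
After op 11 (git add c.txt): modified={a.txt, b.txt, d.txt} staged={c.txt}
After op 12 (modify c.txt): modified={a.txt, b.txt, c.txt, d.txt} staged={c.txt}
After op 13 (git commit): modified={a.txt, b.txt, c.txt, d.txt} staged={none}
After op 14 (git add b.txt): modified={a.txt, c.txt, d.txt} staged={b.txt}
After op 15 (git commit): modified={a.txt, c.txt, d.txt} staged={none}
After op 16 (git add d.txt): modified={a.txt, c.txt} staged={d.txt}
After op 17 (git add a.txt): modified={c.txt} staged={a.txt, d.txt}
After op 18 (git reset d.txt): modified={c.txt, d.txt} staged={a.txt}
After op 19 (modify a.txt): modified={a.txt, c.txt, d.txt} staged={a.txt}
After op 20 (modify b.txt): modified={a.txt, b.txt, c.txt, d.txt} staged={a.txt}
After op 21 (git add b.txt): modified={a.txt, c.txt, d.txt} staged={a.txt, b.txt}
After op 22 (modify c.txt): modified={a.txt, c.txt, d.txt} staged={a.txt, b.txt}
After op 23 (modify b.txt): modified={a.txt, b.txt, c.txt, d.txt} staged={a.txt, b.txt}
After op 24 (git reset b.txt): modified={a.txt, b.txt, c.txt, d.txt} staged={a.txt}
After op 25 (git commit): modified={a.txt, b.txt, c.txt, d.txt} staged={none}
After op 26 (git add a.txt): modified={b.txt, c.txt, d.txt} staged={a.txt}
After op 27 (git reset a.txt): modified={a.txt, b.txt, c.txt, d.txt} staged={none}
After op 28 (git add c.txt): modified={a.txt, b.txt, d.txt} staged={c.txt}
After op 29 (git add d.txt): modified={a.txt, b.txt} staged={c.txt, d.txt}
Final staged set: {c.txt, d.txt} -> count=2

Answer: 2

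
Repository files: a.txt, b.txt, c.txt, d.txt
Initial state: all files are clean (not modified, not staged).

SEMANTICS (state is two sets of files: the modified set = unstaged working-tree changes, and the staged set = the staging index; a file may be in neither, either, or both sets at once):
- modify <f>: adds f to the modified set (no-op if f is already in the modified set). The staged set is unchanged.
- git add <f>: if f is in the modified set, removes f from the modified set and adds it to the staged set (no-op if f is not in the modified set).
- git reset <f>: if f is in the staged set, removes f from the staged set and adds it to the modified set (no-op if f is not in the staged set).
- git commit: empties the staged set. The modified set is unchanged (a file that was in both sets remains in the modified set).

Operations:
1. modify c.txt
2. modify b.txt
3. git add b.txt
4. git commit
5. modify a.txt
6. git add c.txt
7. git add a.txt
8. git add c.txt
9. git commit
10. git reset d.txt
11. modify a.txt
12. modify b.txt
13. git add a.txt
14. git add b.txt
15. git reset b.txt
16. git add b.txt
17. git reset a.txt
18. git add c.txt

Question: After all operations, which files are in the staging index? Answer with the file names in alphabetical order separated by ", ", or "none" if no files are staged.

After op 1 (modify c.txt): modified={c.txt} staged={none}
After op 2 (modify b.txt): modified={b.txt, c.txt} staged={none}
After op 3 (git add b.txt): modified={c.txt} staged={b.txt}
After op 4 (git commit): modified={c.txt} staged={none}
After op 5 (modify a.txt): modified={a.txt, c.txt} staged={none}
After op 6 (git add c.txt): modified={a.txt} staged={c.txt}
After op 7 (git add a.txt): modified={none} staged={a.txt, c.txt}
After op 8 (git add c.txt): modified={none} staged={a.txt, c.txt}
After op 9 (git commit): modified={none} staged={none}
After op 10 (git reset d.txt): modified={none} staged={none}
After op 11 (modify a.txt): modified={a.txt} staged={none}
After op 12 (modify b.txt): modified={a.txt, b.txt} staged={none}
After op 13 (git add a.txt): modified={b.txt} staged={a.txt}
After op 14 (git add b.txt): modified={none} staged={a.txt, b.txt}
After op 15 (git reset b.txt): modified={b.txt} staged={a.txt}
After op 16 (git add b.txt): modified={none} staged={a.txt, b.txt}
After op 17 (git reset a.txt): modified={a.txt} staged={b.txt}
After op 18 (git add c.txt): modified={a.txt} staged={b.txt}

Answer: b.txt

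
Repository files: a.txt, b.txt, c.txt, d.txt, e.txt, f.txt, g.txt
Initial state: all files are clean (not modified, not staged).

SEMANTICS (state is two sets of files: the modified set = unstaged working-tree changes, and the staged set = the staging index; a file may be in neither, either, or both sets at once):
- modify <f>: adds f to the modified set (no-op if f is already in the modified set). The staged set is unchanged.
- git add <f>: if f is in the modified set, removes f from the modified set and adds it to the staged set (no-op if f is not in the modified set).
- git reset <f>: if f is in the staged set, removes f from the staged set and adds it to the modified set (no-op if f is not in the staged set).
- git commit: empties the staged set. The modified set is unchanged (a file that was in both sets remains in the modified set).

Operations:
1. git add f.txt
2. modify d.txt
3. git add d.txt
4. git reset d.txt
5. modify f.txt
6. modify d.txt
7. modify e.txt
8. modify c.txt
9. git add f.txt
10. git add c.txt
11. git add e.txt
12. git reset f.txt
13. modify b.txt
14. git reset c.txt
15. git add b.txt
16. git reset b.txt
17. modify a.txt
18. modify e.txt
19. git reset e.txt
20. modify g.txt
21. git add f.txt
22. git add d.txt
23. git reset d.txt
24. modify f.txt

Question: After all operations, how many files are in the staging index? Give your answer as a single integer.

After op 1 (git add f.txt): modified={none} staged={none}
After op 2 (modify d.txt): modified={d.txt} staged={none}
After op 3 (git add d.txt): modified={none} staged={d.txt}
After op 4 (git reset d.txt): modified={d.txt} staged={none}
After op 5 (modify f.txt): modified={d.txt, f.txt} staged={none}
After op 6 (modify d.txt): modified={d.txt, f.txt} staged={none}
After op 7 (modify e.txt): modified={d.txt, e.txt, f.txt} staged={none}
After op 8 (modify c.txt): modified={c.txt, d.txt, e.txt, f.txt} staged={none}
After op 9 (git add f.txt): modified={c.txt, d.txt, e.txt} staged={f.txt}
After op 10 (git add c.txt): modified={d.txt, e.txt} staged={c.txt, f.txt}
After op 11 (git add e.txt): modified={d.txt} staged={c.txt, e.txt, f.txt}
After op 12 (git reset f.txt): modified={d.txt, f.txt} staged={c.txt, e.txt}
After op 13 (modify b.txt): modified={b.txt, d.txt, f.txt} staged={c.txt, e.txt}
After op 14 (git reset c.txt): modified={b.txt, c.txt, d.txt, f.txt} staged={e.txt}
After op 15 (git add b.txt): modified={c.txt, d.txt, f.txt} staged={b.txt, e.txt}
After op 16 (git reset b.txt): modified={b.txt, c.txt, d.txt, f.txt} staged={e.txt}
After op 17 (modify a.txt): modified={a.txt, b.txt, c.txt, d.txt, f.txt} staged={e.txt}
After op 18 (modify e.txt): modified={a.txt, b.txt, c.txt, d.txt, e.txt, f.txt} staged={e.txt}
After op 19 (git reset e.txt): modified={a.txt, b.txt, c.txt, d.txt, e.txt, f.txt} staged={none}
After op 20 (modify g.txt): modified={a.txt, b.txt, c.txt, d.txt, e.txt, f.txt, g.txt} staged={none}
After op 21 (git add f.txt): modified={a.txt, b.txt, c.txt, d.txt, e.txt, g.txt} staged={f.txt}
After op 22 (git add d.txt): modified={a.txt, b.txt, c.txt, e.txt, g.txt} staged={d.txt, f.txt}
After op 23 (git reset d.txt): modified={a.txt, b.txt, c.txt, d.txt, e.txt, g.txt} staged={f.txt}
After op 24 (modify f.txt): modified={a.txt, b.txt, c.txt, d.txt, e.txt, f.txt, g.txt} staged={f.txt}
Final staged set: {f.txt} -> count=1

Answer: 1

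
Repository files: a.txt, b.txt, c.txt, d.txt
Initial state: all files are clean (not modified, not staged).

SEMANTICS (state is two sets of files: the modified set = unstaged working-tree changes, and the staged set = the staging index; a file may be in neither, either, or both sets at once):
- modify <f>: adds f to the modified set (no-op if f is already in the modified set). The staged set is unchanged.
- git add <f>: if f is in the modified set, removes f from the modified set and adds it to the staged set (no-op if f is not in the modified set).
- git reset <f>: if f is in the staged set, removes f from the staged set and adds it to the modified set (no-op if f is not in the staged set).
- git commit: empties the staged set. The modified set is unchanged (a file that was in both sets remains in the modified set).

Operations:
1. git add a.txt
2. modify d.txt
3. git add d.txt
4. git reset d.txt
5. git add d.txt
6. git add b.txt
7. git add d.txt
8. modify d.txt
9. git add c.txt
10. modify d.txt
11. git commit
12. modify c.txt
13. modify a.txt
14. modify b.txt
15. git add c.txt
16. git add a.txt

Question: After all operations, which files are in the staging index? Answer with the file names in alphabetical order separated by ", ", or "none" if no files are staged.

Answer: a.txt, c.txt

Derivation:
After op 1 (git add a.txt): modified={none} staged={none}
After op 2 (modify d.txt): modified={d.txt} staged={none}
After op 3 (git add d.txt): modified={none} staged={d.txt}
After op 4 (git reset d.txt): modified={d.txt} staged={none}
After op 5 (git add d.txt): modified={none} staged={d.txt}
After op 6 (git add b.txt): modified={none} staged={d.txt}
After op 7 (git add d.txt): modified={none} staged={d.txt}
After op 8 (modify d.txt): modified={d.txt} staged={d.txt}
After op 9 (git add c.txt): modified={d.txt} staged={d.txt}
After op 10 (modify d.txt): modified={d.txt} staged={d.txt}
After op 11 (git commit): modified={d.txt} staged={none}
After op 12 (modify c.txt): modified={c.txt, d.txt} staged={none}
After op 13 (modify a.txt): modified={a.txt, c.txt, d.txt} staged={none}
After op 14 (modify b.txt): modified={a.txt, b.txt, c.txt, d.txt} staged={none}
After op 15 (git add c.txt): modified={a.txt, b.txt, d.txt} staged={c.txt}
After op 16 (git add a.txt): modified={b.txt, d.txt} staged={a.txt, c.txt}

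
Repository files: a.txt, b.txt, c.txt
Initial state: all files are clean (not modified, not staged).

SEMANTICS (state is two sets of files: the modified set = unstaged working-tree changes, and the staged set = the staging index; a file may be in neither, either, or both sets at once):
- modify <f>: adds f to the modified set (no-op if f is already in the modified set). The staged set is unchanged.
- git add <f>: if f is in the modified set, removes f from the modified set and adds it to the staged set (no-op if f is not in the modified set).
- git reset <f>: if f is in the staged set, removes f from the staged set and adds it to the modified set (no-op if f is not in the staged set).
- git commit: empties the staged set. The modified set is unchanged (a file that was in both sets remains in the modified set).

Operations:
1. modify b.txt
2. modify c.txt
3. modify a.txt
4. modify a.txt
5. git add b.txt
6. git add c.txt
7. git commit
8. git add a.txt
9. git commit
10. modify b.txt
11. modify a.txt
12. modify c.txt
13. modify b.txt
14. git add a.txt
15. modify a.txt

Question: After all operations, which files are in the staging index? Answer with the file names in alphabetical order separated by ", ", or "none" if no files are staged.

After op 1 (modify b.txt): modified={b.txt} staged={none}
After op 2 (modify c.txt): modified={b.txt, c.txt} staged={none}
After op 3 (modify a.txt): modified={a.txt, b.txt, c.txt} staged={none}
After op 4 (modify a.txt): modified={a.txt, b.txt, c.txt} staged={none}
After op 5 (git add b.txt): modified={a.txt, c.txt} staged={b.txt}
After op 6 (git add c.txt): modified={a.txt} staged={b.txt, c.txt}
After op 7 (git commit): modified={a.txt} staged={none}
After op 8 (git add a.txt): modified={none} staged={a.txt}
After op 9 (git commit): modified={none} staged={none}
After op 10 (modify b.txt): modified={b.txt} staged={none}
After op 11 (modify a.txt): modified={a.txt, b.txt} staged={none}
After op 12 (modify c.txt): modified={a.txt, b.txt, c.txt} staged={none}
After op 13 (modify b.txt): modified={a.txt, b.txt, c.txt} staged={none}
After op 14 (git add a.txt): modified={b.txt, c.txt} staged={a.txt}
After op 15 (modify a.txt): modified={a.txt, b.txt, c.txt} staged={a.txt}

Answer: a.txt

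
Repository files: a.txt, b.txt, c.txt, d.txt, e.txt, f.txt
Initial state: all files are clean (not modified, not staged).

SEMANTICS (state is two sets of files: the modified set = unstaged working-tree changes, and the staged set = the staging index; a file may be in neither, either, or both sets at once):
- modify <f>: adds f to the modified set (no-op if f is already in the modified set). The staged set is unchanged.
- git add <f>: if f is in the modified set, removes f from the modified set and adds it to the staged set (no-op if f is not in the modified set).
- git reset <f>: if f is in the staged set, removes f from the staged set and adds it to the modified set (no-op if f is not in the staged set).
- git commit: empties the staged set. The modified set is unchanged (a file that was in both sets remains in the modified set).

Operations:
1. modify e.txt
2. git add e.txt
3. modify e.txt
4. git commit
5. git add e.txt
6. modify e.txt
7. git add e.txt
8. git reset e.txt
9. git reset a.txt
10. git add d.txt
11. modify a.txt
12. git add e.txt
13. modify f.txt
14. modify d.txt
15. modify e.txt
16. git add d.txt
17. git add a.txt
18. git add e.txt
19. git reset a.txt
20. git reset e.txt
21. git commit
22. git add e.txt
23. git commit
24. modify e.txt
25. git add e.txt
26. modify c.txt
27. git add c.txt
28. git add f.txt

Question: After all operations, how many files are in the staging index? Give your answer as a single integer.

Answer: 3

Derivation:
After op 1 (modify e.txt): modified={e.txt} staged={none}
After op 2 (git add e.txt): modified={none} staged={e.txt}
After op 3 (modify e.txt): modified={e.txt} staged={e.txt}
After op 4 (git commit): modified={e.txt} staged={none}
After op 5 (git add e.txt): modified={none} staged={e.txt}
After op 6 (modify e.txt): modified={e.txt} staged={e.txt}
After op 7 (git add e.txt): modified={none} staged={e.txt}
After op 8 (git reset e.txt): modified={e.txt} staged={none}
After op 9 (git reset a.txt): modified={e.txt} staged={none}
After op 10 (git add d.txt): modified={e.txt} staged={none}
After op 11 (modify a.txt): modified={a.txt, e.txt} staged={none}
After op 12 (git add e.txt): modified={a.txt} staged={e.txt}
After op 13 (modify f.txt): modified={a.txt, f.txt} staged={e.txt}
After op 14 (modify d.txt): modified={a.txt, d.txt, f.txt} staged={e.txt}
After op 15 (modify e.txt): modified={a.txt, d.txt, e.txt, f.txt} staged={e.txt}
After op 16 (git add d.txt): modified={a.txt, e.txt, f.txt} staged={d.txt, e.txt}
After op 17 (git add a.txt): modified={e.txt, f.txt} staged={a.txt, d.txt, e.txt}
After op 18 (git add e.txt): modified={f.txt} staged={a.txt, d.txt, e.txt}
After op 19 (git reset a.txt): modified={a.txt, f.txt} staged={d.txt, e.txt}
After op 20 (git reset e.txt): modified={a.txt, e.txt, f.txt} staged={d.txt}
After op 21 (git commit): modified={a.txt, e.txt, f.txt} staged={none}
After op 22 (git add e.txt): modified={a.txt, f.txt} staged={e.txt}
After op 23 (git commit): modified={a.txt, f.txt} staged={none}
After op 24 (modify e.txt): modified={a.txt, e.txt, f.txt} staged={none}
After op 25 (git add e.txt): modified={a.txt, f.txt} staged={e.txt}
After op 26 (modify c.txt): modified={a.txt, c.txt, f.txt} staged={e.txt}
After op 27 (git add c.txt): modified={a.txt, f.txt} staged={c.txt, e.txt}
After op 28 (git add f.txt): modified={a.txt} staged={c.txt, e.txt, f.txt}
Final staged set: {c.txt, e.txt, f.txt} -> count=3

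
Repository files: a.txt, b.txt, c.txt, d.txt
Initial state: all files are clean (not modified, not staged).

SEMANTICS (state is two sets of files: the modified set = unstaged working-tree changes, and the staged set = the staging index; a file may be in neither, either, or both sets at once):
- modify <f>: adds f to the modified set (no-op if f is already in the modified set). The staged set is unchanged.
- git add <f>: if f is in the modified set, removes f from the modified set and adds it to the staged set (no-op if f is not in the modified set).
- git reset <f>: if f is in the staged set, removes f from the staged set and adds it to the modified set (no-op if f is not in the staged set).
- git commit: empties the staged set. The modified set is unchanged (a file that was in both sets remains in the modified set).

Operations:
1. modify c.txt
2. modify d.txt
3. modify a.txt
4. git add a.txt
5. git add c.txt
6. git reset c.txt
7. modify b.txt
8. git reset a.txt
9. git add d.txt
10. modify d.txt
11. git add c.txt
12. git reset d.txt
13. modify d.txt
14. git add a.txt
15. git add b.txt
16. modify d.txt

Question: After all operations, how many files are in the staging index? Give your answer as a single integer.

Answer: 3

Derivation:
After op 1 (modify c.txt): modified={c.txt} staged={none}
After op 2 (modify d.txt): modified={c.txt, d.txt} staged={none}
After op 3 (modify a.txt): modified={a.txt, c.txt, d.txt} staged={none}
After op 4 (git add a.txt): modified={c.txt, d.txt} staged={a.txt}
After op 5 (git add c.txt): modified={d.txt} staged={a.txt, c.txt}
After op 6 (git reset c.txt): modified={c.txt, d.txt} staged={a.txt}
After op 7 (modify b.txt): modified={b.txt, c.txt, d.txt} staged={a.txt}
After op 8 (git reset a.txt): modified={a.txt, b.txt, c.txt, d.txt} staged={none}
After op 9 (git add d.txt): modified={a.txt, b.txt, c.txt} staged={d.txt}
After op 10 (modify d.txt): modified={a.txt, b.txt, c.txt, d.txt} staged={d.txt}
After op 11 (git add c.txt): modified={a.txt, b.txt, d.txt} staged={c.txt, d.txt}
After op 12 (git reset d.txt): modified={a.txt, b.txt, d.txt} staged={c.txt}
After op 13 (modify d.txt): modified={a.txt, b.txt, d.txt} staged={c.txt}
After op 14 (git add a.txt): modified={b.txt, d.txt} staged={a.txt, c.txt}
After op 15 (git add b.txt): modified={d.txt} staged={a.txt, b.txt, c.txt}
After op 16 (modify d.txt): modified={d.txt} staged={a.txt, b.txt, c.txt}
Final staged set: {a.txt, b.txt, c.txt} -> count=3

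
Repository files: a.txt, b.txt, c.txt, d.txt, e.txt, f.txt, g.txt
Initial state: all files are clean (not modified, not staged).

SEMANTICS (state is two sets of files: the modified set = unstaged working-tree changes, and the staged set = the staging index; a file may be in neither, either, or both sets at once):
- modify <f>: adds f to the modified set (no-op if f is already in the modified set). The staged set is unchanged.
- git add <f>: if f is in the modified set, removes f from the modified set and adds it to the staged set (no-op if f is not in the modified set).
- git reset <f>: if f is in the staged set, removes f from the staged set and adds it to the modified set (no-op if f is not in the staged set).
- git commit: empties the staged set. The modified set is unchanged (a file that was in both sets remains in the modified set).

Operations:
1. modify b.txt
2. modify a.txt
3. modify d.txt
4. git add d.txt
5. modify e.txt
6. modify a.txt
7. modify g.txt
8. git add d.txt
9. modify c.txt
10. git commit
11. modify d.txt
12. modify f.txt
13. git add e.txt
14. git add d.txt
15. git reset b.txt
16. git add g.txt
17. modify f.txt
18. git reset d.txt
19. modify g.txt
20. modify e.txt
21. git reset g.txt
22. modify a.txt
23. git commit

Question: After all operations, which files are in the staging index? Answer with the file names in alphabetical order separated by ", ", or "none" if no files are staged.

After op 1 (modify b.txt): modified={b.txt} staged={none}
After op 2 (modify a.txt): modified={a.txt, b.txt} staged={none}
After op 3 (modify d.txt): modified={a.txt, b.txt, d.txt} staged={none}
After op 4 (git add d.txt): modified={a.txt, b.txt} staged={d.txt}
After op 5 (modify e.txt): modified={a.txt, b.txt, e.txt} staged={d.txt}
After op 6 (modify a.txt): modified={a.txt, b.txt, e.txt} staged={d.txt}
After op 7 (modify g.txt): modified={a.txt, b.txt, e.txt, g.txt} staged={d.txt}
After op 8 (git add d.txt): modified={a.txt, b.txt, e.txt, g.txt} staged={d.txt}
After op 9 (modify c.txt): modified={a.txt, b.txt, c.txt, e.txt, g.txt} staged={d.txt}
After op 10 (git commit): modified={a.txt, b.txt, c.txt, e.txt, g.txt} staged={none}
After op 11 (modify d.txt): modified={a.txt, b.txt, c.txt, d.txt, e.txt, g.txt} staged={none}
After op 12 (modify f.txt): modified={a.txt, b.txt, c.txt, d.txt, e.txt, f.txt, g.txt} staged={none}
After op 13 (git add e.txt): modified={a.txt, b.txt, c.txt, d.txt, f.txt, g.txt} staged={e.txt}
After op 14 (git add d.txt): modified={a.txt, b.txt, c.txt, f.txt, g.txt} staged={d.txt, e.txt}
After op 15 (git reset b.txt): modified={a.txt, b.txt, c.txt, f.txt, g.txt} staged={d.txt, e.txt}
After op 16 (git add g.txt): modified={a.txt, b.txt, c.txt, f.txt} staged={d.txt, e.txt, g.txt}
After op 17 (modify f.txt): modified={a.txt, b.txt, c.txt, f.txt} staged={d.txt, e.txt, g.txt}
After op 18 (git reset d.txt): modified={a.txt, b.txt, c.txt, d.txt, f.txt} staged={e.txt, g.txt}
After op 19 (modify g.txt): modified={a.txt, b.txt, c.txt, d.txt, f.txt, g.txt} staged={e.txt, g.txt}
After op 20 (modify e.txt): modified={a.txt, b.txt, c.txt, d.txt, e.txt, f.txt, g.txt} staged={e.txt, g.txt}
After op 21 (git reset g.txt): modified={a.txt, b.txt, c.txt, d.txt, e.txt, f.txt, g.txt} staged={e.txt}
After op 22 (modify a.txt): modified={a.txt, b.txt, c.txt, d.txt, e.txt, f.txt, g.txt} staged={e.txt}
After op 23 (git commit): modified={a.txt, b.txt, c.txt, d.txt, e.txt, f.txt, g.txt} staged={none}

Answer: none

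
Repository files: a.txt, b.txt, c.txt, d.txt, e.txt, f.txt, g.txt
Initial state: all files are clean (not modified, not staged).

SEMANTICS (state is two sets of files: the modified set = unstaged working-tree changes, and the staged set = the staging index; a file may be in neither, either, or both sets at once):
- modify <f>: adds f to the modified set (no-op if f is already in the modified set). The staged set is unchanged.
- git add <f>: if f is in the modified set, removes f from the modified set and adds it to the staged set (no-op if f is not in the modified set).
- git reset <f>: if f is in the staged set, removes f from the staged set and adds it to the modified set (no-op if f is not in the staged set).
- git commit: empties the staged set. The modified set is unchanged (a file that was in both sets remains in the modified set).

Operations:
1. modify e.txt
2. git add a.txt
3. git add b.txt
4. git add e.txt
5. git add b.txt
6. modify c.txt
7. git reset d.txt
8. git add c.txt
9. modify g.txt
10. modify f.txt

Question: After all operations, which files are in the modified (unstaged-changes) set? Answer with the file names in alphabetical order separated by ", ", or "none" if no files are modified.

After op 1 (modify e.txt): modified={e.txt} staged={none}
After op 2 (git add a.txt): modified={e.txt} staged={none}
After op 3 (git add b.txt): modified={e.txt} staged={none}
After op 4 (git add e.txt): modified={none} staged={e.txt}
After op 5 (git add b.txt): modified={none} staged={e.txt}
After op 6 (modify c.txt): modified={c.txt} staged={e.txt}
After op 7 (git reset d.txt): modified={c.txt} staged={e.txt}
After op 8 (git add c.txt): modified={none} staged={c.txt, e.txt}
After op 9 (modify g.txt): modified={g.txt} staged={c.txt, e.txt}
After op 10 (modify f.txt): modified={f.txt, g.txt} staged={c.txt, e.txt}

Answer: f.txt, g.txt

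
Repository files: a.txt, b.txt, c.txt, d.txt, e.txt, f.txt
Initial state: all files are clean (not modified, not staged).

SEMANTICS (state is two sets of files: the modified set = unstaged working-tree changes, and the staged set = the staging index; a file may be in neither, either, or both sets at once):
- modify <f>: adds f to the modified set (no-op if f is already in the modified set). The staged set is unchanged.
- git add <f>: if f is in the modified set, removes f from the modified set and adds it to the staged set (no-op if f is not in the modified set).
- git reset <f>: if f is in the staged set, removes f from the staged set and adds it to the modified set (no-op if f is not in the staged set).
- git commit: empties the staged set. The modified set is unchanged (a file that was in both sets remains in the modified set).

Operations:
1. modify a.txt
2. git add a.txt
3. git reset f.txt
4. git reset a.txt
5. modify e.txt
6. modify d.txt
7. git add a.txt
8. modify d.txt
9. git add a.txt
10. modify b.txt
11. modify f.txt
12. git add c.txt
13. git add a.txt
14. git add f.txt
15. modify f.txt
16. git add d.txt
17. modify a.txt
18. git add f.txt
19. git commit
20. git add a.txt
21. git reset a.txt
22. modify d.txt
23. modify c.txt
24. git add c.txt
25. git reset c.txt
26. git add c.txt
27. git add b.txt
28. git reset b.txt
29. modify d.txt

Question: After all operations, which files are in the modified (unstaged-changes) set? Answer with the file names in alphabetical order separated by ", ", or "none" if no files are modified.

After op 1 (modify a.txt): modified={a.txt} staged={none}
After op 2 (git add a.txt): modified={none} staged={a.txt}
After op 3 (git reset f.txt): modified={none} staged={a.txt}
After op 4 (git reset a.txt): modified={a.txt} staged={none}
After op 5 (modify e.txt): modified={a.txt, e.txt} staged={none}
After op 6 (modify d.txt): modified={a.txt, d.txt, e.txt} staged={none}
After op 7 (git add a.txt): modified={d.txt, e.txt} staged={a.txt}
After op 8 (modify d.txt): modified={d.txt, e.txt} staged={a.txt}
After op 9 (git add a.txt): modified={d.txt, e.txt} staged={a.txt}
After op 10 (modify b.txt): modified={b.txt, d.txt, e.txt} staged={a.txt}
After op 11 (modify f.txt): modified={b.txt, d.txt, e.txt, f.txt} staged={a.txt}
After op 12 (git add c.txt): modified={b.txt, d.txt, e.txt, f.txt} staged={a.txt}
After op 13 (git add a.txt): modified={b.txt, d.txt, e.txt, f.txt} staged={a.txt}
After op 14 (git add f.txt): modified={b.txt, d.txt, e.txt} staged={a.txt, f.txt}
After op 15 (modify f.txt): modified={b.txt, d.txt, e.txt, f.txt} staged={a.txt, f.txt}
After op 16 (git add d.txt): modified={b.txt, e.txt, f.txt} staged={a.txt, d.txt, f.txt}
After op 17 (modify a.txt): modified={a.txt, b.txt, e.txt, f.txt} staged={a.txt, d.txt, f.txt}
After op 18 (git add f.txt): modified={a.txt, b.txt, e.txt} staged={a.txt, d.txt, f.txt}
After op 19 (git commit): modified={a.txt, b.txt, e.txt} staged={none}
After op 20 (git add a.txt): modified={b.txt, e.txt} staged={a.txt}
After op 21 (git reset a.txt): modified={a.txt, b.txt, e.txt} staged={none}
After op 22 (modify d.txt): modified={a.txt, b.txt, d.txt, e.txt} staged={none}
After op 23 (modify c.txt): modified={a.txt, b.txt, c.txt, d.txt, e.txt} staged={none}
After op 24 (git add c.txt): modified={a.txt, b.txt, d.txt, e.txt} staged={c.txt}
After op 25 (git reset c.txt): modified={a.txt, b.txt, c.txt, d.txt, e.txt} staged={none}
After op 26 (git add c.txt): modified={a.txt, b.txt, d.txt, e.txt} staged={c.txt}
After op 27 (git add b.txt): modified={a.txt, d.txt, e.txt} staged={b.txt, c.txt}
After op 28 (git reset b.txt): modified={a.txt, b.txt, d.txt, e.txt} staged={c.txt}
After op 29 (modify d.txt): modified={a.txt, b.txt, d.txt, e.txt} staged={c.txt}

Answer: a.txt, b.txt, d.txt, e.txt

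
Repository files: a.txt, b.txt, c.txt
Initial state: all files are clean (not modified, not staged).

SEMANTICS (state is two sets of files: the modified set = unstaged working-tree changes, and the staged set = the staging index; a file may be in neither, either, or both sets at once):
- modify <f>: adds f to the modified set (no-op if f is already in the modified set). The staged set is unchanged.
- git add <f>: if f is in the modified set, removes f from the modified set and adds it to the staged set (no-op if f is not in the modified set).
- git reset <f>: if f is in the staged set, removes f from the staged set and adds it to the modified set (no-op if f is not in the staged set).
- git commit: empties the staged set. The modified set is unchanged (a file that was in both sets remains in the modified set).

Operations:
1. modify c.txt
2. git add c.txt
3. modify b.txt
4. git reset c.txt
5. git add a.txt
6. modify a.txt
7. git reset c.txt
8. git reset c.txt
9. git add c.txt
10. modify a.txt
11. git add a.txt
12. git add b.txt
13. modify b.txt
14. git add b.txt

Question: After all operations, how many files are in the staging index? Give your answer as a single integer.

After op 1 (modify c.txt): modified={c.txt} staged={none}
After op 2 (git add c.txt): modified={none} staged={c.txt}
After op 3 (modify b.txt): modified={b.txt} staged={c.txt}
After op 4 (git reset c.txt): modified={b.txt, c.txt} staged={none}
After op 5 (git add a.txt): modified={b.txt, c.txt} staged={none}
After op 6 (modify a.txt): modified={a.txt, b.txt, c.txt} staged={none}
After op 7 (git reset c.txt): modified={a.txt, b.txt, c.txt} staged={none}
After op 8 (git reset c.txt): modified={a.txt, b.txt, c.txt} staged={none}
After op 9 (git add c.txt): modified={a.txt, b.txt} staged={c.txt}
After op 10 (modify a.txt): modified={a.txt, b.txt} staged={c.txt}
After op 11 (git add a.txt): modified={b.txt} staged={a.txt, c.txt}
After op 12 (git add b.txt): modified={none} staged={a.txt, b.txt, c.txt}
After op 13 (modify b.txt): modified={b.txt} staged={a.txt, b.txt, c.txt}
After op 14 (git add b.txt): modified={none} staged={a.txt, b.txt, c.txt}
Final staged set: {a.txt, b.txt, c.txt} -> count=3

Answer: 3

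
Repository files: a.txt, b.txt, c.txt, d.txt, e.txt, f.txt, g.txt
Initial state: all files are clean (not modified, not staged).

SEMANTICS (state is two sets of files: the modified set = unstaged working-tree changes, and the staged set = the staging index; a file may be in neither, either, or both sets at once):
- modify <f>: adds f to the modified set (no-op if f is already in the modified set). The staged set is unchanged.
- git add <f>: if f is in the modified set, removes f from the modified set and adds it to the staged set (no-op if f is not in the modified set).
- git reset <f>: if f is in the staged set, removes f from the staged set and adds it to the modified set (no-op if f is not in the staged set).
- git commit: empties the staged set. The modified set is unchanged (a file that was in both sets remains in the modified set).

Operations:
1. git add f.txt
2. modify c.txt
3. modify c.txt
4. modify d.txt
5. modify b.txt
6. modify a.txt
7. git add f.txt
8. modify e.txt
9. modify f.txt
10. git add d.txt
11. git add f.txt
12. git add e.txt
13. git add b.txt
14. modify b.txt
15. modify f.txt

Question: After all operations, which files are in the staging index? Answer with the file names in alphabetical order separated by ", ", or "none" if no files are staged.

After op 1 (git add f.txt): modified={none} staged={none}
After op 2 (modify c.txt): modified={c.txt} staged={none}
After op 3 (modify c.txt): modified={c.txt} staged={none}
After op 4 (modify d.txt): modified={c.txt, d.txt} staged={none}
After op 5 (modify b.txt): modified={b.txt, c.txt, d.txt} staged={none}
After op 6 (modify a.txt): modified={a.txt, b.txt, c.txt, d.txt} staged={none}
After op 7 (git add f.txt): modified={a.txt, b.txt, c.txt, d.txt} staged={none}
After op 8 (modify e.txt): modified={a.txt, b.txt, c.txt, d.txt, e.txt} staged={none}
After op 9 (modify f.txt): modified={a.txt, b.txt, c.txt, d.txt, e.txt, f.txt} staged={none}
After op 10 (git add d.txt): modified={a.txt, b.txt, c.txt, e.txt, f.txt} staged={d.txt}
After op 11 (git add f.txt): modified={a.txt, b.txt, c.txt, e.txt} staged={d.txt, f.txt}
After op 12 (git add e.txt): modified={a.txt, b.txt, c.txt} staged={d.txt, e.txt, f.txt}
After op 13 (git add b.txt): modified={a.txt, c.txt} staged={b.txt, d.txt, e.txt, f.txt}
After op 14 (modify b.txt): modified={a.txt, b.txt, c.txt} staged={b.txt, d.txt, e.txt, f.txt}
After op 15 (modify f.txt): modified={a.txt, b.txt, c.txt, f.txt} staged={b.txt, d.txt, e.txt, f.txt}

Answer: b.txt, d.txt, e.txt, f.txt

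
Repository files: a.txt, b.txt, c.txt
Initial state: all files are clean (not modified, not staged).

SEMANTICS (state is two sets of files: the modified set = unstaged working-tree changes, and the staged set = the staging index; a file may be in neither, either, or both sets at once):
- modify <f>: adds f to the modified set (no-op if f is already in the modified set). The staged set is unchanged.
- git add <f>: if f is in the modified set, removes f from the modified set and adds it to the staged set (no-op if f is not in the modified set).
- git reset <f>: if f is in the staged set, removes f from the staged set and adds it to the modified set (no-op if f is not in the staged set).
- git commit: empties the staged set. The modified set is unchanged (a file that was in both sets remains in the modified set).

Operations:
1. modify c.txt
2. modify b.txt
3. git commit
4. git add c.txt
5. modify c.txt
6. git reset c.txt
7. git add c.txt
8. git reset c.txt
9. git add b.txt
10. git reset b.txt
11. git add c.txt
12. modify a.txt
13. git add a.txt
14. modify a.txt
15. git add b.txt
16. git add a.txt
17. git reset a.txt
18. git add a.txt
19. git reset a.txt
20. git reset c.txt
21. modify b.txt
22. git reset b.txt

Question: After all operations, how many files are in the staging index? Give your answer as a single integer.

After op 1 (modify c.txt): modified={c.txt} staged={none}
After op 2 (modify b.txt): modified={b.txt, c.txt} staged={none}
After op 3 (git commit): modified={b.txt, c.txt} staged={none}
After op 4 (git add c.txt): modified={b.txt} staged={c.txt}
After op 5 (modify c.txt): modified={b.txt, c.txt} staged={c.txt}
After op 6 (git reset c.txt): modified={b.txt, c.txt} staged={none}
After op 7 (git add c.txt): modified={b.txt} staged={c.txt}
After op 8 (git reset c.txt): modified={b.txt, c.txt} staged={none}
After op 9 (git add b.txt): modified={c.txt} staged={b.txt}
After op 10 (git reset b.txt): modified={b.txt, c.txt} staged={none}
After op 11 (git add c.txt): modified={b.txt} staged={c.txt}
After op 12 (modify a.txt): modified={a.txt, b.txt} staged={c.txt}
After op 13 (git add a.txt): modified={b.txt} staged={a.txt, c.txt}
After op 14 (modify a.txt): modified={a.txt, b.txt} staged={a.txt, c.txt}
After op 15 (git add b.txt): modified={a.txt} staged={a.txt, b.txt, c.txt}
After op 16 (git add a.txt): modified={none} staged={a.txt, b.txt, c.txt}
After op 17 (git reset a.txt): modified={a.txt} staged={b.txt, c.txt}
After op 18 (git add a.txt): modified={none} staged={a.txt, b.txt, c.txt}
After op 19 (git reset a.txt): modified={a.txt} staged={b.txt, c.txt}
After op 20 (git reset c.txt): modified={a.txt, c.txt} staged={b.txt}
After op 21 (modify b.txt): modified={a.txt, b.txt, c.txt} staged={b.txt}
After op 22 (git reset b.txt): modified={a.txt, b.txt, c.txt} staged={none}
Final staged set: {none} -> count=0

Answer: 0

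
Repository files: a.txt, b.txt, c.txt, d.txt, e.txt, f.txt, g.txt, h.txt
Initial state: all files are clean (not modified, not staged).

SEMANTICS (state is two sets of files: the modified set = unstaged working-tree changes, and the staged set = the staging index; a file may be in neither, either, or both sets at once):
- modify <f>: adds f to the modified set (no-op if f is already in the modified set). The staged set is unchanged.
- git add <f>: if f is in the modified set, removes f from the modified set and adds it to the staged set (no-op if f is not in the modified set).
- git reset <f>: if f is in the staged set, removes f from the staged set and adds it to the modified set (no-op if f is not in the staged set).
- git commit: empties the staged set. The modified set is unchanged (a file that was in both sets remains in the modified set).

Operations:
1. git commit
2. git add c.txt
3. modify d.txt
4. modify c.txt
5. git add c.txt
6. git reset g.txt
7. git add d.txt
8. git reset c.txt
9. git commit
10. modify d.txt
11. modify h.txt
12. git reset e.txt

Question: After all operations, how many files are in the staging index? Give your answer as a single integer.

After op 1 (git commit): modified={none} staged={none}
After op 2 (git add c.txt): modified={none} staged={none}
After op 3 (modify d.txt): modified={d.txt} staged={none}
After op 4 (modify c.txt): modified={c.txt, d.txt} staged={none}
After op 5 (git add c.txt): modified={d.txt} staged={c.txt}
After op 6 (git reset g.txt): modified={d.txt} staged={c.txt}
After op 7 (git add d.txt): modified={none} staged={c.txt, d.txt}
After op 8 (git reset c.txt): modified={c.txt} staged={d.txt}
After op 9 (git commit): modified={c.txt} staged={none}
After op 10 (modify d.txt): modified={c.txt, d.txt} staged={none}
After op 11 (modify h.txt): modified={c.txt, d.txt, h.txt} staged={none}
After op 12 (git reset e.txt): modified={c.txt, d.txt, h.txt} staged={none}
Final staged set: {none} -> count=0

Answer: 0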